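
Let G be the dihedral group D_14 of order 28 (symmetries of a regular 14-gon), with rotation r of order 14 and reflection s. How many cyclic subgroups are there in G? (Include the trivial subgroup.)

18

Each element a generates a cyclic subgroup ⟨a⟩; distinct elements may generate the same one (a cyclic group of order d has φ(d) generators).
Cyclic subgroups by order — order 1: 1; order 2: 15; order 7: 1; order 14: 1.
Total: 18.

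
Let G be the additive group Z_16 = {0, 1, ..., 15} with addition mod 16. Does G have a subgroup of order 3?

No

3 does not divide |G| = 16, so by Lagrange no subgroup of order 3 exists.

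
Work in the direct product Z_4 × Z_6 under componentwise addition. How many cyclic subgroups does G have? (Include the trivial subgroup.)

A cyclic subgroup of order d is generated by each of its φ(d) elements of order d, so the cyclic subgroups of order d number (#elements of order d)/φ(d).
Cyclic subgroups by order — order 1: 1; order 2: 3; order 3: 1; order 4: 2; order 6: 3; order 12: 2.
Total: 12.

12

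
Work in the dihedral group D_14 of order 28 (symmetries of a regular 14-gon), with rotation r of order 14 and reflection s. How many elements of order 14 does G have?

6

The elements of order 14 are: r, r^3, r^5, r^9, r^11, r^13.
That's 6.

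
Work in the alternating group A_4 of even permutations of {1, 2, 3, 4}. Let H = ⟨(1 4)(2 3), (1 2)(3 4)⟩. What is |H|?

4

|⟨(1 4)(2 3)⟩| = 2 and |⟨(1 2)(3 4)⟩| = 2, so |H| is a multiple of lcm(2, 2) = 2 and divides |G| = 12.
Closing under the operation: H = {e, (1 2)(3 4), (1 3)(2 4), (1 4)(2 3)}, so |H| = 4.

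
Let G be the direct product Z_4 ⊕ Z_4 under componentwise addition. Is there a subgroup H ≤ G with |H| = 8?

8 | 16. A subgroup of order 8 is {(0,0), (0,1), (0,2), (0,3), (2,0), (2,1), (2,2), (2,3)}.

Yes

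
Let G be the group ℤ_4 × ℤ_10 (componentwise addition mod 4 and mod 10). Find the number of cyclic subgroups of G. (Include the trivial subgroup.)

12

Group the elements of G by the cyclic subgroup they generate; each cyclic subgroup of order d accounts for φ(d) elements.
Cyclic subgroups by order — order 1: 1; order 2: 3; order 4: 2; order 5: 1; order 10: 3; order 20: 2.
Total: 12.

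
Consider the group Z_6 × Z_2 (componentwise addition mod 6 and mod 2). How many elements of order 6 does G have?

6

An element (a,b) has order lcm(ord(a), ord(b)); count pairs with lcm equal to 6.
Enumerating gives 6 such elements.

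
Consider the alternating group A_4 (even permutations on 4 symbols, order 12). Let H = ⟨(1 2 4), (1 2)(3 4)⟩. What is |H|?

|⟨(1 2 4)⟩| = 3 and |⟨(1 2)(3 4)⟩| = 2, so |H| is a multiple of lcm(3, 2) = 6 and divides |G| = 12.
Closing {(1 2 4), (1 2)(3 4)} under the group operation gives all of G, so |H| = 12.

12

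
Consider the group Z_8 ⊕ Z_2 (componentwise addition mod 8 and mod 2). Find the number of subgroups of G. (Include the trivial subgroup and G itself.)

|G| = 16, so by Lagrange every subgroup order divides 16. Divisors: 1, 2, 4, 8, 16.
Subgroups by order — order 1: 1; order 2: 3; order 4: 3; order 8: 3; order 16: 1.
Total: 1 + 3 + 3 + 3 + 1 = 11.

11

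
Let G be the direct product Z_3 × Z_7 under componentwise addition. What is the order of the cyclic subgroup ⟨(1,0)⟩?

3

The order of (1,0) in Z_3 × Z_7 is lcm(ord(1) in Z_3, ord(0) in Z_7).
ord(1) = 3 and ord(0) = 1, so |⟨(1,0)⟩| = lcm(3, 1) = 3.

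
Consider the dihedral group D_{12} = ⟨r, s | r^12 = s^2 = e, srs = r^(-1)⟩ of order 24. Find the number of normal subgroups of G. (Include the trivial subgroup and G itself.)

9

G has 34 subgroups. Checking conjugation-invariance by order — order 1: 1/1 normal; order 2: 1/13 normal; order 3: 1/1 normal; order 4: 1/7 normal; order 6: 1/5 normal; order 8: 0/3 normal; order 12: 3/3 normal; order 24: 1/1 normal.
Total normal subgroups: 9.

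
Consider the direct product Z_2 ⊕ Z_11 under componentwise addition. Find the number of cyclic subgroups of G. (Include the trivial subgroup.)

4

Each element a generates a cyclic subgroup ⟨a⟩; distinct elements may generate the same one (a cyclic group of order d has φ(d) generators).
Cyclic subgroups by order — order 1: 1; order 2: 1; order 11: 1; order 22: 1.
Total: 4.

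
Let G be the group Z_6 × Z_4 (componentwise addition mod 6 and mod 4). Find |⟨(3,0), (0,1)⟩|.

|⟨(3,0)⟩| = 2 and |⟨(0,1)⟩| = 4, so |H| is a multiple of lcm(2, 4) = 4 and divides |G| = 24.
Closing under the operation: H = {(0,0), (0,1), (0,2), (0,3), (3,0), (3,1), (3,2), (3,3)}, so |H| = 8.

8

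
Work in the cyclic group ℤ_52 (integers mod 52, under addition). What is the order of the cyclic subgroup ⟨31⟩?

52

In ℤ_52, the order of an element a is n/gcd(a, n).
gcd(31, 52) = 1, so |⟨31⟩| = 52/1 = 52.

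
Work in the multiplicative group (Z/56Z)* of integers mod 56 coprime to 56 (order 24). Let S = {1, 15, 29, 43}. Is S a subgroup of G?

Yes

|S| = 4 divides |G| = 24, consistent with Lagrange.
S contains the identity, every element's inverse is in S, and S is closed under ·: it is a subgroup.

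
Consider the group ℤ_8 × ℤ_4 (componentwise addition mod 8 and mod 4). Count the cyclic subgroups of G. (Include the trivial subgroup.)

14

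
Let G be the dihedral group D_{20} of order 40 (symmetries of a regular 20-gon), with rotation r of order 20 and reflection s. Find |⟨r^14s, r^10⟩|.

4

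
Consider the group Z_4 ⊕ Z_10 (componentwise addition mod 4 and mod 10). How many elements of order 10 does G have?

12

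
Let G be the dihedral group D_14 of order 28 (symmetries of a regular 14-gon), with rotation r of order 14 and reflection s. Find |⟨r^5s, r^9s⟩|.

14

|⟨r^5s⟩| = 2 and |⟨r^9s⟩| = 2, so |H| is a multiple of lcm(2, 2) = 2 and divides |G| = 28.
Closing under the operation: H = {e, r^2, r^4, r^6, r^8, r^10, r^12, rs, r^3s, r^5s, r^7s, r^9s, r^11s, r^13s}, so |H| = 14.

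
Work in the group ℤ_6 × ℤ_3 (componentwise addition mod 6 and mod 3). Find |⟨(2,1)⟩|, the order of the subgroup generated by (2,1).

3

The order of (2,1) in Z_6 × Z_3 is lcm(ord(2) in Z_6, ord(1) in Z_3).
ord(2) = 3 and ord(1) = 3, so |⟨(2,1)⟩| = lcm(3, 3) = 3.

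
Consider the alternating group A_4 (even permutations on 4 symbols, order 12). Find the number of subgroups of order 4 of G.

|G| = 12 and 4 | 12, so subgroups of order 4 are possible by Lagrange.
The subgroups of order 4 are: {e, (1 2)(3 4), (1 3)(2 4), (1 4)(2 3)}.
So G has 1 subgroup of order 4.

1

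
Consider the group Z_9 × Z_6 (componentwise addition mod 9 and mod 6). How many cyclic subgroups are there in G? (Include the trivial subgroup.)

16

Group the elements of G by the cyclic subgroup they generate; each cyclic subgroup of order d accounts for φ(d) elements.
Cyclic subgroups by order — order 1: 1; order 2: 1; order 3: 4; order 6: 4; order 9: 3; order 18: 3.
Total: 16.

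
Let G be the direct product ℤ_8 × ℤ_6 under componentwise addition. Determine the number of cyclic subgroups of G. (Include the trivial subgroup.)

Group the elements of G by the cyclic subgroup they generate; each cyclic subgroup of order d accounts for φ(d) elements.
Cyclic subgroups by order — order 1: 1; order 2: 3; order 3: 1; order 4: 2; order 6: 3; order 8: 2; order 12: 2; order 24: 2.
Total: 16.

16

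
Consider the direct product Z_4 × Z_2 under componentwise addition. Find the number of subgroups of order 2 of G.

|G| = 8 and 2 | 8, so subgroups of order 2 are possible by Lagrange.
The subgroups of order 2 are: {(0,0), (0,1)}; {(0,0), (2,0)}; {(0,0), (2,1)}.
So G has 3 subgroups of order 2.

3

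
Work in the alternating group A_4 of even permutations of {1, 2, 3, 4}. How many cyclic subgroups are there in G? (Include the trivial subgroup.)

Each element a generates a cyclic subgroup ⟨a⟩; distinct elements may generate the same one (a cyclic group of order d has φ(d) generators).
Cyclic subgroups by order — order 1: 1; order 2: 3; order 3: 4.
Total: 8.

8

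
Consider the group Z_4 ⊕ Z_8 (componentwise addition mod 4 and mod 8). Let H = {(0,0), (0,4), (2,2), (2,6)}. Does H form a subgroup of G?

Yes

|H| = 4 divides |G| = 32, consistent with Lagrange.
H contains the identity, every element's inverse is in H, and H is closed under +: it is a subgroup.
In fact H = ⟨(2,6)⟩.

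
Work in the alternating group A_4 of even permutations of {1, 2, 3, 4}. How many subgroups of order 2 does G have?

3

|G| = 12 and 2 | 12, so subgroups of order 2 are possible by Lagrange.
The subgroups of order 2 are: {e, (1 2)(3 4)}; {e, (1 3)(2 4)}; {e, (1 4)(2 3)}.
So G has 3 subgroups of order 2.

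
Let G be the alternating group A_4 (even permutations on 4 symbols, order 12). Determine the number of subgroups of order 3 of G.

|G| = 12 and 3 | 12, so subgroups of order 3 are possible by Lagrange.
The subgroups of order 3 are: {e, (1 2 3), (1 3 2)}; {e, (1 2 4), (1 4 2)}; {e, (1 3 4), (1 4 3)}; {e, (2 3 4), (2 4 3)}.
So G has 4 subgroups of order 3.

4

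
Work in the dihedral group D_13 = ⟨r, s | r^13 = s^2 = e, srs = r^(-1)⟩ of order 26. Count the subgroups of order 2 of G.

|G| = 26 and 2 | 26, so subgroups of order 2 are possible by Lagrange.
The subgroups of order 2 are: {e, r^10s}; {e, r^11s}; {e, r^12s}; {e, r^2s}; … (13 in all).
So G has 13 subgroups of order 2.

13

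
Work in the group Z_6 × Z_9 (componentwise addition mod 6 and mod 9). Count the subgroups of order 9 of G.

4

|G| = 54 and 9 | 54, so subgroups of order 9 are possible by Lagrange.
The subgroups of order 9 are: {(0,0), (0,1), (0,2), (0,3), (0,4), (0,5), (0,6), (0,7), (0,8)}; {(0,0), (0,3), (0,6), (2,0), (2,3), (2,6), (4,0), (4,3), (4,6)}; {(0,0), (0,3), (0,6), (2,1), (2,4), (2,7), (4,2), (4,5), (4,8)}; {(0,0), (0,3), (0,6), (2,2), (2,5), (2,8), (4,1), (4,4), (4,7)}.
So G has 4 subgroups of order 9.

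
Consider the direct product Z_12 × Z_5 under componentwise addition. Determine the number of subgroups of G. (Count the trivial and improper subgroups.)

|G| = 60, so by Lagrange every subgroup order divides 60. Divisors: 1, 2, 3, 4, 5, 6, 10, 12, 15, 20, 30, 60.
Subgroups by order — order 1: 1; order 2: 1; order 3: 1; order 4: 1; order 5: 1; order 6: 1; order 10: 1; order 12: 1; order 15: 1; order 20: 1; order 30: 1; order 60: 1.
Total: 1 + 1 + 1 + 1 + 1 + 1 + 1 + 1 + 1 + 1 + 1 + 1 = 12.

12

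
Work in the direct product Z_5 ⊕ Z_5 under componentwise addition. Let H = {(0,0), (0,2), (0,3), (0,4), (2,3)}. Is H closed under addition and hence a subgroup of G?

(2,3) ∈ H but its inverse (3,2) ∉ H, so H is not a subgroup.

No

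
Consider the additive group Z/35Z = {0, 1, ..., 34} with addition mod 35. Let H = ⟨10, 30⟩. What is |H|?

7

|⟨10⟩| = 7 and |⟨30⟩| = 7, so |H| is a multiple of lcm(7, 7) = 7 and divides |G| = 35.
Closing under the operation: H = {0, 5, 10, 15, 20, 25, 30}, so |H| = 7.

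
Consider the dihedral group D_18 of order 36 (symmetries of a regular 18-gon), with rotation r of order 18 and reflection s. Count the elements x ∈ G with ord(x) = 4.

No element of G has order 4 (even though 4 | 36).

0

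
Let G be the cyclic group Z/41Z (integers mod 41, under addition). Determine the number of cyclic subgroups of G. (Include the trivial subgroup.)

Group the elements of G by the cyclic subgroup they generate; each cyclic subgroup of order d accounts for φ(d) elements.
Cyclic subgroups by order — order 1: 1; order 41: 1.
Total: 2.

2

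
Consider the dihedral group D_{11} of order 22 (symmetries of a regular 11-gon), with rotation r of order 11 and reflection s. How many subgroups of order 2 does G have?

|G| = 22 and 2 | 22, so subgroups of order 2 are possible by Lagrange.
The subgroups of order 2 are: {e, r^10s}; {e, r^2s}; {e, r^3s}; {e, r^4s}; … (11 in all).
So G has 11 subgroups of order 2.

11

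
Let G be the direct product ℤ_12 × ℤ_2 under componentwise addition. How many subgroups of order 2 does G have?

|G| = 24 and 2 | 24, so subgroups of order 2 are possible by Lagrange.
The subgroups of order 2 are: {(0,0), (0,1)}; {(0,0), (6,0)}; {(0,0), (6,1)}.
So G has 3 subgroups of order 2.

3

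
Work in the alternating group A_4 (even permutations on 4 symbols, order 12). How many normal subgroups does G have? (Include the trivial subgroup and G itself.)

3

G has 10 subgroups. Checking conjugation-invariance by order — order 1: 1/1 normal; order 2: 0/3 normal; order 3: 0/4 normal; order 4: 1/1 normal; order 12: 1/1 normal.
Total normal subgroups: 3.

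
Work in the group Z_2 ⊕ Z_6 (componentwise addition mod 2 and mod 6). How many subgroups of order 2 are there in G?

3

|G| = 12 and 2 | 12, so subgroups of order 2 are possible by Lagrange.
The subgroups of order 2 are: {(0,0), (0,3)}; {(0,0), (1,0)}; {(0,0), (1,3)}.
So G has 3 subgroups of order 2.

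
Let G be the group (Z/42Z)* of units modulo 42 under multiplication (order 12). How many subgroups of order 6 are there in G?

|G| = 12 and 6 | 12, so subgroups of order 6 are possible by Lagrange.
The subgroups of order 6 are: {1, 11, 23, 25, 29, 37}; {1, 13, 19, 25, 31, 37}; {1, 5, 17, 25, 37, 41}.
So G has 3 subgroups of order 6.

3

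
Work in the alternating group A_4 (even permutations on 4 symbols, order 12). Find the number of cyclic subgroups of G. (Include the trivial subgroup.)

Each element a generates a cyclic subgroup ⟨a⟩; distinct elements may generate the same one (a cyclic group of order d has φ(d) generators).
Cyclic subgroups by order — order 1: 1; order 2: 3; order 3: 4.
Total: 8.

8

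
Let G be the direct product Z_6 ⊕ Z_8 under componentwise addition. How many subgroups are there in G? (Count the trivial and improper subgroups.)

|G| = 48, so by Lagrange every subgroup order divides 48. Divisors: 1, 2, 3, 4, 6, 8, 12, 16, 24, 48.
Subgroups by order — order 1: 1; order 2: 3; order 3: 1; order 4: 3; order 6: 3; order 8: 3; order 12: 3; order 16: 1; order 24: 3; order 48: 1.
Total: 1 + 3 + 1 + 3 + 3 + 3 + 3 + 1 + 3 + 1 = 22.

22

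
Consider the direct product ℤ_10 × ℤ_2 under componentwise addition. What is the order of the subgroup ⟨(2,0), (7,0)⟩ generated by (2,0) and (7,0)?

10

|⟨(2,0)⟩| = 5 and |⟨(7,0)⟩| = 10, so |H| is a multiple of lcm(5, 10) = 10 and divides |G| = 20.
Closing under the operation: H = {(0,0), (1,0), (2,0), (3,0), (4,0), (5,0), (6,0), (7,0), (8,0), (9,0)}, so |H| = 10.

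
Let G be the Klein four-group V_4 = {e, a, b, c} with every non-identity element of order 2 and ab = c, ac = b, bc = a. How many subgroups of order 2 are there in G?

3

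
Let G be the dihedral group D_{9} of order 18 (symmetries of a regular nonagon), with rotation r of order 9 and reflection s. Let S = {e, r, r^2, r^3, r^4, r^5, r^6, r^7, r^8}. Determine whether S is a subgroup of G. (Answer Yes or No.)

Yes

|S| = 9 divides |G| = 18, consistent with Lagrange.
S contains the identity, every element's inverse is in S, and S is closed under ·: it is a subgroup.
In fact S = ⟨r^4⟩.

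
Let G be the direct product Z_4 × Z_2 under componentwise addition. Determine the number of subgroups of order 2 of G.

|G| = 8 and 2 | 8, so subgroups of order 2 are possible by Lagrange.
The subgroups of order 2 are: {(0,0), (0,1)}; {(0,0), (2,0)}; {(0,0), (2,1)}.
So G has 3 subgroups of order 2.

3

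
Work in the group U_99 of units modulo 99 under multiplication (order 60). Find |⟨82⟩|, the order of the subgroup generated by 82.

Compute successive powers of 82 mod 99: 82, 91, 37, 64, 1; 82^5 ≡ 1 (mod 99).
So |⟨82⟩| = 5.

5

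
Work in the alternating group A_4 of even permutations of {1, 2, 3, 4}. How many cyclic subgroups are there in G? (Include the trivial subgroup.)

8

Group the elements of G by the cyclic subgroup they generate; each cyclic subgroup of order d accounts for φ(d) elements.
Cyclic subgroups by order — order 1: 1; order 2: 3; order 3: 4.
Total: 8.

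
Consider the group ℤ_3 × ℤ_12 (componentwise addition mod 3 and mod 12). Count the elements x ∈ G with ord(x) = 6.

An element (a,b) has order lcm(ord(a), ord(b)); count pairs with lcm equal to 6.
Enumerating gives 8 such elements.

8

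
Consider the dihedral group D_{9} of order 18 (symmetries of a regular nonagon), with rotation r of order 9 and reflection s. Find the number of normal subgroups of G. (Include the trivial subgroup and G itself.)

G has 16 subgroups. Checking conjugation-invariance by order — order 1: 1/1 normal; order 2: 0/9 normal; order 3: 1/1 normal; order 6: 0/3 normal; order 9: 1/1 normal; order 18: 1/1 normal.
Total normal subgroups: 4.

4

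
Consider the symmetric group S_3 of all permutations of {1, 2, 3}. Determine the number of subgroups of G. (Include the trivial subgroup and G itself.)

6

|G| = 6, so by Lagrange every subgroup order divides 6. Divisors: 1, 2, 3, 6.
Subgroups by order — order 1: 1; order 2: 3; order 3: 1; order 6: 1.
Total: 1 + 3 + 1 + 1 = 6.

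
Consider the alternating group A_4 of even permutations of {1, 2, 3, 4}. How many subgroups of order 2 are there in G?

3

|G| = 12 and 2 | 12, so subgroups of order 2 are possible by Lagrange.
The subgroups of order 2 are: {e, (1 2)(3 4)}; {e, (1 3)(2 4)}; {e, (1 4)(2 3)}.
So G has 3 subgroups of order 2.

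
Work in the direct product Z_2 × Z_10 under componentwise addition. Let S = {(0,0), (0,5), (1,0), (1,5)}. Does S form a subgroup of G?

|S| = 4 divides |G| = 20, consistent with Lagrange.
S contains the identity, every element's inverse is in S, and S is closed under +: it is a subgroup.

Yes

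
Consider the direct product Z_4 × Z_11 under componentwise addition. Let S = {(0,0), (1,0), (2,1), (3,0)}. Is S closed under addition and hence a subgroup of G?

No

(2,1) ∈ S but its inverse (2,10) ∉ S, so S is not a subgroup.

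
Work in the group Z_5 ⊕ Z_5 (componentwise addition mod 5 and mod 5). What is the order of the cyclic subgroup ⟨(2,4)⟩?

5

The order of (2,4) in Z_5 × Z_5 is lcm(ord(2) in Z_5, ord(4) in Z_5).
ord(2) = 5 and ord(4) = 5, so |⟨(2,4)⟩| = lcm(5, 5) = 5.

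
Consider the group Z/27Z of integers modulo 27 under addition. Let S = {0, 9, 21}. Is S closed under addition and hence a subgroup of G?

9 ∈ S but its inverse 18 ∉ S, so S is not a subgroup.

No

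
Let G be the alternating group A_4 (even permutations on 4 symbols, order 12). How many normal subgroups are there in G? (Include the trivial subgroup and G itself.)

G has 10 subgroups. Checking conjugation-invariance by order — order 1: 1/1 normal; order 2: 0/3 normal; order 3: 0/4 normal; order 4: 1/1 normal; order 12: 1/1 normal.
Total normal subgroups: 3.

3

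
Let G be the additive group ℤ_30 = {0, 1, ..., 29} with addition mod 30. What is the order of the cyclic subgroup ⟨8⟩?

In ℤ_30, the order of an element a is n/gcd(a, n).
gcd(8, 30) = 2, so |⟨8⟩| = 30/2 = 15.

15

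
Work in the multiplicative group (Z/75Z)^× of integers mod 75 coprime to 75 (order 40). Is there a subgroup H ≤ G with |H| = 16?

No

16 does not divide |G| = 40, so by Lagrange no subgroup of order 16 exists.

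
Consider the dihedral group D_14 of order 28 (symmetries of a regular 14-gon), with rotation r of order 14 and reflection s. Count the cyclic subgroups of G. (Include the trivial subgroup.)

18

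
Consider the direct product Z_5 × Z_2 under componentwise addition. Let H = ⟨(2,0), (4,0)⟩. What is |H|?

5

|⟨(2,0)⟩| = 5 and |⟨(4,0)⟩| = 5, so |H| is a multiple of lcm(5, 5) = 5 and divides |G| = 10.
Closing under the operation: H = {(0,0), (1,0), (2,0), (3,0), (4,0)}, so |H| = 5.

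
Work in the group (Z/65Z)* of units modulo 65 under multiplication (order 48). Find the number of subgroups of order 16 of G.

|G| = 48 and 16 | 48, so subgroups of order 16 are possible by Lagrange.
The subgroups of order 16 are: {1, 8, 12, 14, 18, 21, 27, 31, 34, 38, 44, 47, 51, 53, 57, 64}.
So G has 1 subgroup of order 16.

1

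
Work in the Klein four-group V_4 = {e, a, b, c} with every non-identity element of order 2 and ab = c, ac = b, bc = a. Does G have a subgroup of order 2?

2 | 4. A subgroup of order 2 is {e, a}.

Yes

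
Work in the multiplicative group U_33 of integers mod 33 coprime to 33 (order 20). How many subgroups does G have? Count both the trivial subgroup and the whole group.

|G| = 20, so by Lagrange every subgroup order divides 20. Divisors: 1, 2, 4, 5, 10, 20.
Subgroups by order — order 1: 1; order 2: 3; order 4: 1; order 5: 1; order 10: 3; order 20: 1.
Total: 1 + 3 + 1 + 1 + 3 + 1 = 10.

10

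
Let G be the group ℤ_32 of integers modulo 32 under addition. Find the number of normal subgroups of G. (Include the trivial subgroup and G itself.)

G is abelian, so every subgroup is normal.
G has 6 subgroups in total, hence 6 normal subgroups.

6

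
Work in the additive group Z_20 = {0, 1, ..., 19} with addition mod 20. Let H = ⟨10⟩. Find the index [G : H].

10

|⟨10⟩| = 2 and |G| = 20.
By Lagrange, [G : H] = |G|/|H| = 20/2 = 10.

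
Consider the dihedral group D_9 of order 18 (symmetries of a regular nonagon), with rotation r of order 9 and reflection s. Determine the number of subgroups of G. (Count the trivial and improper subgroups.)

16

|G| = 18, so by Lagrange every subgroup order divides 18. Divisors: 1, 2, 3, 6, 9, 18.
Subgroups by order — order 1: 1; order 2: 9; order 3: 1; order 6: 3; order 9: 1; order 18: 1.
Total: 1 + 9 + 1 + 3 + 1 + 1 = 16.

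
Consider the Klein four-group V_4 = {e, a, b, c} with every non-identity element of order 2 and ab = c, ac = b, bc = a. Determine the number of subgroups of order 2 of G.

3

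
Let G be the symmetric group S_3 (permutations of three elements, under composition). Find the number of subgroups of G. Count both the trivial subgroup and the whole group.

|G| = 6, so by Lagrange every subgroup order divides 6. Divisors: 1, 2, 3, 6.
Subgroups by order — order 1: 1; order 2: 3; order 3: 1; order 6: 1.
Total: 1 + 3 + 1 + 1 = 6.

6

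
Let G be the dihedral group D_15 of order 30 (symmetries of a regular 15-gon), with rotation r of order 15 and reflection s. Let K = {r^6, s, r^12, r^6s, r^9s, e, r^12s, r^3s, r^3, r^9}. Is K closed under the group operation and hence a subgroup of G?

|K| = 10 divides |G| = 30, consistent with Lagrange.
K contains the identity, every element's inverse is in K, and K is closed under ·: it is a subgroup.

Yes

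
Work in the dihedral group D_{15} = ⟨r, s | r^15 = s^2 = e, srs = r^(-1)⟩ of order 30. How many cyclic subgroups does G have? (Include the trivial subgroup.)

Group the elements of G by the cyclic subgroup they generate; each cyclic subgroup of order d accounts for φ(d) elements.
Cyclic subgroups by order — order 1: 1; order 2: 15; order 3: 1; order 5: 1; order 15: 1.
Total: 19.

19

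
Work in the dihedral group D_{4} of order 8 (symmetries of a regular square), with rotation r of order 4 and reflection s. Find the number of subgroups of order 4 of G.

|G| = 8 and 4 | 8, so subgroups of order 4 are possible by Lagrange.
The subgroups of order 4 are: {e, r, r^2, r^3}; {e, r^2, s, r^2s}; {e, r^2, rs, r^3s}.
So G has 3 subgroups of order 4.

3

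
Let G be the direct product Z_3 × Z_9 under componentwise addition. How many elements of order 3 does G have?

8

An element (a,b) has order lcm(ord(a), ord(b)); count pairs with lcm equal to 3.
Enumerating gives 8 such elements.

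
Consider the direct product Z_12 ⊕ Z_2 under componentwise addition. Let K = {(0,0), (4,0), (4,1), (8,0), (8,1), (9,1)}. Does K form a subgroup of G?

No

(9,1) ∈ K but its inverse (3,1) ∉ K, so K is not a subgroup.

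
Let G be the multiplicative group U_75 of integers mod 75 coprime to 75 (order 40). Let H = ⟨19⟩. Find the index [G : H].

|⟨19⟩| = 10 and |G| = 40.
By Lagrange, [G : H] = |G|/|H| = 40/10 = 4.

4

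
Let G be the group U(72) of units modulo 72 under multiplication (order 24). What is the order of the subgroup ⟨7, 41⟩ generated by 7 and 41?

12

|⟨7⟩| = 6 and |⟨41⟩| = 6, so |H| is a multiple of lcm(6, 6) = 6 and divides |G| = 24.
Closing under the operation: H = {1, 7, 17, 23, 25, 31, 41, 47, 49, 55, 65, 71}, so |H| = 12.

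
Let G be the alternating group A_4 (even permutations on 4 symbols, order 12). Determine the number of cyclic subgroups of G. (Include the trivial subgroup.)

A cyclic subgroup of order d is generated by each of its φ(d) elements of order d, so the cyclic subgroups of order d number (#elements of order d)/φ(d).
Cyclic subgroups by order — order 1: 1; order 2: 3; order 3: 4.
Total: 8.

8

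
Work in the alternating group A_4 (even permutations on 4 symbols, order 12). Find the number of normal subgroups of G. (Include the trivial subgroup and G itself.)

3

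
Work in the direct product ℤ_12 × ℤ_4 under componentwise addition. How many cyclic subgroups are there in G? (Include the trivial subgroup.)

20

A cyclic subgroup of order d is generated by each of its φ(d) elements of order d, so the cyclic subgroups of order d number (#elements of order d)/φ(d).
Cyclic subgroups by order — order 1: 1; order 2: 3; order 3: 1; order 4: 6; order 6: 3; order 12: 6.
Total: 20.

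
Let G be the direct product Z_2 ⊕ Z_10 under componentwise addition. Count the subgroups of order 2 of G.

3

|G| = 20 and 2 | 20, so subgroups of order 2 are possible by Lagrange.
The subgroups of order 2 are: {(0,0), (0,5)}; {(0,0), (1,0)}; {(0,0), (1,5)}.
So G has 3 subgroups of order 2.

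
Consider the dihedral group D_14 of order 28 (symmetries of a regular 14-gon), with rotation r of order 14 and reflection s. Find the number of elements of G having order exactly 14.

The elements of order 14 are: r, r^3, r^5, r^9, r^11, r^13.
That's 6.

6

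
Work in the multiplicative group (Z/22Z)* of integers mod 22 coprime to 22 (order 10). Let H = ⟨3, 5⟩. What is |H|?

5

|⟨3⟩| = 5 and |⟨5⟩| = 5, so |H| is a multiple of lcm(5, 5) = 5 and divides |G| = 10.
Closing under the operation: H = {1, 3, 5, 9, 15}, so |H| = 5.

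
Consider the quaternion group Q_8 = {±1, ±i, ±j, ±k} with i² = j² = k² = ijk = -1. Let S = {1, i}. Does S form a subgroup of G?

No

i ∈ S but its inverse -i ∉ S, so S is not a subgroup.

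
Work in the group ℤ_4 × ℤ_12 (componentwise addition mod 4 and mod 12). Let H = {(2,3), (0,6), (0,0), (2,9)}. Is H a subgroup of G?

Yes

|H| = 4 divides |G| = 48, consistent with Lagrange.
H contains the identity, every element's inverse is in H, and H is closed under +: it is a subgroup.
In fact H = ⟨(2,3)⟩.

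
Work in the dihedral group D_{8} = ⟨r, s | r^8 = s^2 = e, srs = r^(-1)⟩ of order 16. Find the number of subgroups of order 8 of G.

3

|G| = 16 and 8 | 16, so subgroups of order 8 are possible by Lagrange.
The subgroups of order 8 are: {e, r, r^2, r^3, r^4, r^5, r^6, r^7}; {e, r^2, r^4, r^6, s, r^2s, r^4s, r^6s}; {e, r^2, r^4, r^6, rs, r^3s, r^5s, r^7s}.
So G has 3 subgroups of order 8.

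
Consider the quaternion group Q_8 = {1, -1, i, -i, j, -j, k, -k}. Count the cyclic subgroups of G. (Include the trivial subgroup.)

5

Each element a generates a cyclic subgroup ⟨a⟩; distinct elements may generate the same one (a cyclic group of order d has φ(d) generators).
Cyclic subgroups by order — order 1: 1; order 2: 1; order 4: 3.
Total: 5.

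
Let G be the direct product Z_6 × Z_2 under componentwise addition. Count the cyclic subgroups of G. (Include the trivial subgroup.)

8

Each element a generates a cyclic subgroup ⟨a⟩; distinct elements may generate the same one (a cyclic group of order d has φ(d) generators).
Cyclic subgroups by order — order 1: 1; order 2: 3; order 3: 1; order 6: 3.
Total: 8.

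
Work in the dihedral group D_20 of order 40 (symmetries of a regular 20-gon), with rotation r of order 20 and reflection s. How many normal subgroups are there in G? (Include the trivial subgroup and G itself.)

G has 48 subgroups. Checking conjugation-invariance by order — order 1: 1/1 normal; order 2: 1/21 normal; order 4: 1/11 normal; order 5: 1/1 normal; order 8: 0/5 normal; order 10: 1/5 normal; order 20: 3/3 normal; order 40: 1/1 normal.
Total normal subgroups: 9.

9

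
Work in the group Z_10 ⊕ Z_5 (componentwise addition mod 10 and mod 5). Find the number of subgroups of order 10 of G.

6

|G| = 50 and 10 | 50, so subgroups of order 10 are possible by Lagrange.
The subgroups of order 10 are: {(0,0), (0,1), (0,2), (0,3), (0,4), (5,0), (5,1), (5,2), (5,3), (5,4)}; {(0,0), (1,0), (2,0), (3,0), (4,0), (5,0), (6,0), (7,0), (8,0), (9,0)}; {(0,0), (1,1), (2,2), (3,3), (4,4), (5,0), (6,1), (7,2), (8,3), (9,4)}; {(0,0), (1,2), (2,4), (3,1), (4,3), (5,0), (6,2), (7,4), (8,1), (9,3)}; … (6 in all).
So G has 6 subgroups of order 10.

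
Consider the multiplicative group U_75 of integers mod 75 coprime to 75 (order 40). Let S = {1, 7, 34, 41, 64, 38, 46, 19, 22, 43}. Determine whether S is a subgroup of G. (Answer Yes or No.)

No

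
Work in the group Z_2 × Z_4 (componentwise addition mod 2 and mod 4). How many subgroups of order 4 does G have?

|G| = 8 and 4 | 8, so subgroups of order 4 are possible by Lagrange.
The subgroups of order 4 are: {(0,0), (0,1), (0,2), (0,3)}; {(0,0), (0,2), (1,0), (1,2)}; {(0,0), (0,2), (1,1), (1,3)}.
So G has 3 subgroups of order 4.

3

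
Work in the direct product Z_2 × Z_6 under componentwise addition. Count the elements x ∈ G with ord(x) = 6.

6

An element (a,b) has order lcm(ord(a), ord(b)); count pairs with lcm equal to 6.
Enumerating gives 6 such elements.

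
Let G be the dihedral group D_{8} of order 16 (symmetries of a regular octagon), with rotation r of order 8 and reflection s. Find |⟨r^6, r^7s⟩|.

|⟨r^6⟩| = 4 and |⟨r^7s⟩| = 2, so |H| is a multiple of lcm(4, 2) = 4 and divides |G| = 16.
Closing under the operation: H = {e, r^2, r^4, r^6, rs, r^3s, r^5s, r^7s}, so |H| = 8.

8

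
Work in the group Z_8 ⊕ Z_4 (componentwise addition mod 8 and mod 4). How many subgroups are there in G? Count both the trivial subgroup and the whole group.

22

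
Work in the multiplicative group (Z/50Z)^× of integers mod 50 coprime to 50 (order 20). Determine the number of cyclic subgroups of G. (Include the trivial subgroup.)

Group the elements of G by the cyclic subgroup they generate; each cyclic subgroup of order d accounts for φ(d) elements.
Cyclic subgroups by order — order 1: 1; order 2: 1; order 4: 1; order 5: 1; order 10: 1; order 20: 1.
Total: 6.

6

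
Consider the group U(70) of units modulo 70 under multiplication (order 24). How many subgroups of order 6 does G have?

3

|G| = 24 and 6 | 24, so subgroups of order 6 are possible by Lagrange.
The subgroups of order 6 are: {1, 11, 19, 51, 59, 69}; {1, 9, 11, 29, 39, 51}; {1, 11, 31, 41, 51, 61}.
So G has 3 subgroups of order 6.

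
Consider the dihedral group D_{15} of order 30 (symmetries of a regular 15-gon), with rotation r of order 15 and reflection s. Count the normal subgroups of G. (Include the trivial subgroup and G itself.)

G has 28 subgroups. Checking conjugation-invariance by order — order 1: 1/1 normal; order 2: 0/15 normal; order 3: 1/1 normal; order 5: 1/1 normal; order 6: 0/5 normal; order 10: 0/3 normal; order 15: 1/1 normal; order 30: 1/1 normal.
Total normal subgroups: 5.

5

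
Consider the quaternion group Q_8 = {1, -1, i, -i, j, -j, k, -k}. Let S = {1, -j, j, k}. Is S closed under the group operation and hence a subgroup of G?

No

k ∈ S but its inverse -k ∉ S, so S is not a subgroup.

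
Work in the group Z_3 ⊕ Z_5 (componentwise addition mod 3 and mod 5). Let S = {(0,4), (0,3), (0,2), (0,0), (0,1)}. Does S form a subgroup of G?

Yes

|S| = 5 divides |G| = 15, consistent with Lagrange.
S contains the identity, every element's inverse is in S, and S is closed under +: it is a subgroup.
In fact S = ⟨(0,1)⟩.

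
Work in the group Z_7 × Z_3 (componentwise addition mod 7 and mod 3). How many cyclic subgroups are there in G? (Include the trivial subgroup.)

4

Each element a generates a cyclic subgroup ⟨a⟩; distinct elements may generate the same one (a cyclic group of order d has φ(d) generators).
Cyclic subgroups by order — order 1: 1; order 3: 1; order 7: 1; order 21: 1.
Total: 4.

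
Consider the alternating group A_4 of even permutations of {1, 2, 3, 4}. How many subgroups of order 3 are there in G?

4

|G| = 12 and 3 | 12, so subgroups of order 3 are possible by Lagrange.
The subgroups of order 3 are: {e, (1 2 3), (1 3 2)}; {e, (1 2 4), (1 4 2)}; {e, (1 3 4), (1 4 3)}; {e, (2 3 4), (2 4 3)}.
So G has 4 subgroups of order 3.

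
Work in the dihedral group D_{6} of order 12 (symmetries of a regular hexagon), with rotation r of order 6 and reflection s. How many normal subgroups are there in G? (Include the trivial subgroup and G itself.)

G has 16 subgroups. Checking conjugation-invariance by order — order 1: 1/1 normal; order 2: 1/7 normal; order 3: 1/1 normal; order 4: 0/3 normal; order 6: 3/3 normal; order 12: 1/1 normal.
Total normal subgroups: 7.

7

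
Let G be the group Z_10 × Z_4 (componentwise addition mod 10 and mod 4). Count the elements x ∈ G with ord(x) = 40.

0

An element (a,b) has order lcm(ord(a), ord(b)); count pairs with lcm equal to 40.
Enumerating gives 0 such elements.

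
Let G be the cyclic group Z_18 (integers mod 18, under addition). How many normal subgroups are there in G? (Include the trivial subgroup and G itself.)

6

G is abelian, so every subgroup is normal.
G has 6 subgroups in total, hence 6 normal subgroups.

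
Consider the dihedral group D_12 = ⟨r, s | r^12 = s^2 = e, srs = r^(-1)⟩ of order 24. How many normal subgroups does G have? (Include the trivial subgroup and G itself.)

9

G has 34 subgroups. Checking conjugation-invariance by order — order 1: 1/1 normal; order 2: 1/13 normal; order 3: 1/1 normal; order 4: 1/7 normal; order 6: 1/5 normal; order 8: 0/3 normal; order 12: 3/3 normal; order 24: 1/1 normal.
Total normal subgroups: 9.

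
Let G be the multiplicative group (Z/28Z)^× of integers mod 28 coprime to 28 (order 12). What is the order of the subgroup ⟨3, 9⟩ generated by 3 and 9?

6

|⟨3⟩| = 6 and |⟨9⟩| = 3, so |H| is a multiple of lcm(6, 3) = 6 and divides |G| = 12.
Closing under the operation: H = {1, 3, 9, 19, 25, 27}, so |H| = 6.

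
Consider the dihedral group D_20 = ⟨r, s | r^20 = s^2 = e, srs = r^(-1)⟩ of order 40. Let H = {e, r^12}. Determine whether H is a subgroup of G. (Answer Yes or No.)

No

r^12 ∈ H but its inverse r^8 ∉ H, so H is not a subgroup.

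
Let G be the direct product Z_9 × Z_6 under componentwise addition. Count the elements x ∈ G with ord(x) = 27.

An element (a,b) has order lcm(ord(a), ord(b)); count pairs with lcm equal to 27.
Enumerating gives 0 such elements.

0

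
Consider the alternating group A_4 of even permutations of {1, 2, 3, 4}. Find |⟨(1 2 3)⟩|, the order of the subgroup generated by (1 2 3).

3

Computing powers of (1 2 3): the smallest k with ((1 2 3))^k = e is k = 3.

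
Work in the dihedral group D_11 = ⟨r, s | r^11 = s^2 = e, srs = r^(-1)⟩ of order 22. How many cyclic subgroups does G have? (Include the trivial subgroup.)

13

Each element a generates a cyclic subgroup ⟨a⟩; distinct elements may generate the same one (a cyclic group of order d has φ(d) generators).
Cyclic subgroups by order — order 1: 1; order 2: 11; order 11: 1.
Total: 13.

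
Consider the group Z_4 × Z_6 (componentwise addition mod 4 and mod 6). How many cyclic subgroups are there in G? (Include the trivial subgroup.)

12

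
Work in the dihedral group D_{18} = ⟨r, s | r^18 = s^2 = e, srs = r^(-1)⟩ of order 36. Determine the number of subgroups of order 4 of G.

9

|G| = 36 and 4 | 36, so subgroups of order 4 are possible by Lagrange.
The subgroups of order 4 are: {e, r^9, rs, r^10s}; {e, r^9, r^2s, r^11s}; {e, r^9, r^3s, r^12s}; {e, r^9, r^4s, r^13s}; … (9 in all).
So G has 9 subgroups of order 4.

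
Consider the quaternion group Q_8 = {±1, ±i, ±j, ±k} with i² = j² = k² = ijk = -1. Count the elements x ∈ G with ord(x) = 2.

The elements of order 2 are: -1.
That's 1.

1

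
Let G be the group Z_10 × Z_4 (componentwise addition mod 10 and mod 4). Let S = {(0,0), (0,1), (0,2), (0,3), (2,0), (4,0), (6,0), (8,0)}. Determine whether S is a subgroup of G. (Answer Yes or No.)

Closure fails: (0,1) + (4,0) = (4,1) ∉ S. So S is not a subgroup.

No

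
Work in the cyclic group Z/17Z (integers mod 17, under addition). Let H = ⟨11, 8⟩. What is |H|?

17

|⟨11⟩| = 17 and |⟨8⟩| = 17, so |H| is a multiple of lcm(17, 17) = 17 and divides |G| = 17.
Closing {11, 8} under the group operation gives all of G, so |H| = 17.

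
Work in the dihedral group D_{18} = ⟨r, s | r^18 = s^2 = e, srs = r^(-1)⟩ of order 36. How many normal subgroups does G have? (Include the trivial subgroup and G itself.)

9

G has 45 subgroups. Checking conjugation-invariance by order — order 1: 1/1 normal; order 2: 1/19 normal; order 3: 1/1 normal; order 4: 0/9 normal; order 6: 1/7 normal; order 9: 1/1 normal; order 12: 0/3 normal; order 18: 3/3 normal; order 36: 1/1 normal.
Total normal subgroups: 9.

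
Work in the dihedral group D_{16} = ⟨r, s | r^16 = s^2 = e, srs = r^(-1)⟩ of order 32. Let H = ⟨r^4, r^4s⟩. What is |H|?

|⟨r^4⟩| = 4 and |⟨r^4s⟩| = 2, so |H| is a multiple of lcm(4, 2) = 4 and divides |G| = 32.
Closing under the operation: H = {e, r^4, r^8, r^12, s, r^4s, r^8s, r^12s}, so |H| = 8.

8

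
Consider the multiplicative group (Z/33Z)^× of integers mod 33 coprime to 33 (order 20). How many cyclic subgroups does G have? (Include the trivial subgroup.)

A cyclic subgroup of order d is generated by each of its φ(d) elements of order d, so the cyclic subgroups of order d number (#elements of order d)/φ(d).
Cyclic subgroups by order — order 1: 1; order 2: 3; order 5: 1; order 10: 3.
Total: 8.

8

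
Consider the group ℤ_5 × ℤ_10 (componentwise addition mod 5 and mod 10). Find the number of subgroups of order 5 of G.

6

|G| = 50 and 5 | 50, so subgroups of order 5 are possible by Lagrange.
The subgroups of order 5 are: {(0,0), (0,2), (0,4), (0,6), (0,8)}; {(0,0), (1,0), (2,0), (3,0), (4,0)}; {(0,0), (1,2), (2,4), (3,6), (4,8)}; {(0,0), (1,4), (2,8), (3,2), (4,6)}; … (6 in all).
So G has 6 subgroups of order 5.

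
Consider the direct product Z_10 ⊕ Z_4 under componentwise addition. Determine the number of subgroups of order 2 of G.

|G| = 40 and 2 | 40, so subgroups of order 2 are possible by Lagrange.
The subgroups of order 2 are: {(0,0), (0,2)}; {(0,0), (5,0)}; {(0,0), (5,2)}.
So G has 3 subgroups of order 2.

3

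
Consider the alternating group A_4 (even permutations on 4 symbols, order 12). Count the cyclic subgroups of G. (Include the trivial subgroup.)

A cyclic subgroup of order d is generated by each of its φ(d) elements of order d, so the cyclic subgroups of order d number (#elements of order d)/φ(d).
Cyclic subgroups by order — order 1: 1; order 2: 3; order 3: 4.
Total: 8.

8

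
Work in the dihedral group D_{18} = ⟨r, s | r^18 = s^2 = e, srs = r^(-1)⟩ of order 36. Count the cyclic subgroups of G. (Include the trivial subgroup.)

Group the elements of G by the cyclic subgroup they generate; each cyclic subgroup of order d accounts for φ(d) elements.
Cyclic subgroups by order — order 1: 1; order 2: 19; order 3: 1; order 6: 1; order 9: 1; order 18: 1.
Total: 24.

24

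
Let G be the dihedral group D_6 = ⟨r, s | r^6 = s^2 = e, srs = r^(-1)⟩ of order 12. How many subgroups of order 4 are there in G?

|G| = 12 and 4 | 12, so subgroups of order 4 are possible by Lagrange.
The subgroups of order 4 are: {e, r^3, r^2s, r^5s}; {e, r^3, s, r^3s}; {e, r^3, rs, r^4s}.
So G has 3 subgroups of order 4.

3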